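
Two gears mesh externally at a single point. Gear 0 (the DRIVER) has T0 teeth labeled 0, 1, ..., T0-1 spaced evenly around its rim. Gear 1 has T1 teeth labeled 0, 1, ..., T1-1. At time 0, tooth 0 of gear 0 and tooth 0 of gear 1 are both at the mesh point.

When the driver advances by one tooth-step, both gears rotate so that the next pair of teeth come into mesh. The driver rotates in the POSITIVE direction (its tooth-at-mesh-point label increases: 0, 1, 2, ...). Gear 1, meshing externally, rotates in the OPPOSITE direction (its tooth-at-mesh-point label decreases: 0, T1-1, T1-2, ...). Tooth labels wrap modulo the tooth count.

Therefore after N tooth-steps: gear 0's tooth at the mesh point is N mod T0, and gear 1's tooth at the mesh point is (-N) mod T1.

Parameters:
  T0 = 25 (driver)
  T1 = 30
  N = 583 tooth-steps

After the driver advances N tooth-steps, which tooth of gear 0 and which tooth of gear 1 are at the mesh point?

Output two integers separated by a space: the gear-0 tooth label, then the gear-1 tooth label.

Gear 0 (driver, T0=25): tooth at mesh = N mod T0
  583 = 23 * 25 + 8, so 583 mod 25 = 8
  gear 0 tooth = 8
Gear 1 (driven, T1=30): tooth at mesh = (-N) mod T1
  583 = 19 * 30 + 13, so 583 mod 30 = 13
  (-583) mod 30 = (-13) mod 30 = 30 - 13 = 17
Mesh after 583 steps: gear-0 tooth 8 meets gear-1 tooth 17

Answer: 8 17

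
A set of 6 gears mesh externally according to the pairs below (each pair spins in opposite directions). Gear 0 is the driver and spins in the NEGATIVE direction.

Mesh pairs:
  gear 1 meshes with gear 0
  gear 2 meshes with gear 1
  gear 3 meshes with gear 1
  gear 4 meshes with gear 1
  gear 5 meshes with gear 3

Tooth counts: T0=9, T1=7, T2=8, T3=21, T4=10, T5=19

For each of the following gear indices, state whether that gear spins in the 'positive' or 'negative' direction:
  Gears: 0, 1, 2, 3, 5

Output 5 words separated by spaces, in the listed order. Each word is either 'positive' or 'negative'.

Gear 0 (driver): negative (depth 0)
  gear 1: meshes with gear 0 -> depth 1 -> positive (opposite of gear 0)
  gear 2: meshes with gear 1 -> depth 2 -> negative (opposite of gear 1)
  gear 3: meshes with gear 1 -> depth 2 -> negative (opposite of gear 1)
  gear 4: meshes with gear 1 -> depth 2 -> negative (opposite of gear 1)
  gear 5: meshes with gear 3 -> depth 3 -> positive (opposite of gear 3)
Queried indices 0, 1, 2, 3, 5 -> negative, positive, negative, negative, positive

Answer: negative positive negative negative positive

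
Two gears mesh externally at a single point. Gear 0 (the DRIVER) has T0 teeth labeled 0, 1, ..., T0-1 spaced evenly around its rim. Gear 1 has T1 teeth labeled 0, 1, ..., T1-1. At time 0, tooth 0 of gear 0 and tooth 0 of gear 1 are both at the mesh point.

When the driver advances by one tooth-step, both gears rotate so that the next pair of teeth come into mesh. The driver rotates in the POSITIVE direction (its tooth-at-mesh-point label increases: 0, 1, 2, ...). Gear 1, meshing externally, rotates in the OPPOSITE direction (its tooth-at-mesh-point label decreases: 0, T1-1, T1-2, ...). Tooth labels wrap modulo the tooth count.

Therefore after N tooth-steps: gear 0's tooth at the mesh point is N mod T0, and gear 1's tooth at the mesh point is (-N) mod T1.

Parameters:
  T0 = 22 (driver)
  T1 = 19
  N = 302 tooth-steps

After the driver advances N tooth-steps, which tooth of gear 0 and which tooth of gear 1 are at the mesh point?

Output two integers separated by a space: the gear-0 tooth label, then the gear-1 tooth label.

Answer: 16 2

Derivation:
Gear 0 (driver, T0=22): tooth at mesh = N mod T0
  302 = 13 * 22 + 16, so 302 mod 22 = 16
  gear 0 tooth = 16
Gear 1 (driven, T1=19): tooth at mesh = (-N) mod T1
  302 = 15 * 19 + 17, so 302 mod 19 = 17
  (-302) mod 19 = (-17) mod 19 = 19 - 17 = 2
Mesh after 302 steps: gear-0 tooth 16 meets gear-1 tooth 2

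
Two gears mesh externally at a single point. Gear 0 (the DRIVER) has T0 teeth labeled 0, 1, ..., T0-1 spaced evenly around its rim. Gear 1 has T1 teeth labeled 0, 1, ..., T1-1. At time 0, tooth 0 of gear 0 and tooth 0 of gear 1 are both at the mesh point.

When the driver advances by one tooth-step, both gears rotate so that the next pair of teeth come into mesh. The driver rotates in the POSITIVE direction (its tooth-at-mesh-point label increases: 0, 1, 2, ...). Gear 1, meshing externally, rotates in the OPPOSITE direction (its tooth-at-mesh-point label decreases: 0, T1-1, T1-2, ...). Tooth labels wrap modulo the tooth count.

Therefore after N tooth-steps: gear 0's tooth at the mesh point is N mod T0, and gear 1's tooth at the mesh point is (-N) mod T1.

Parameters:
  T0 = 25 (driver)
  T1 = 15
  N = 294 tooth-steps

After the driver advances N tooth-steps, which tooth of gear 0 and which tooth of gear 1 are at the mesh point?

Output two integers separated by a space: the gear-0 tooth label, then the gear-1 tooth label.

Answer: 19 6

Derivation:
Gear 0 (driver, T0=25): tooth at mesh = N mod T0
  294 = 11 * 25 + 19, so 294 mod 25 = 19
  gear 0 tooth = 19
Gear 1 (driven, T1=15): tooth at mesh = (-N) mod T1
  294 = 19 * 15 + 9, so 294 mod 15 = 9
  (-294) mod 15 = (-9) mod 15 = 15 - 9 = 6
Mesh after 294 steps: gear-0 tooth 19 meets gear-1 tooth 6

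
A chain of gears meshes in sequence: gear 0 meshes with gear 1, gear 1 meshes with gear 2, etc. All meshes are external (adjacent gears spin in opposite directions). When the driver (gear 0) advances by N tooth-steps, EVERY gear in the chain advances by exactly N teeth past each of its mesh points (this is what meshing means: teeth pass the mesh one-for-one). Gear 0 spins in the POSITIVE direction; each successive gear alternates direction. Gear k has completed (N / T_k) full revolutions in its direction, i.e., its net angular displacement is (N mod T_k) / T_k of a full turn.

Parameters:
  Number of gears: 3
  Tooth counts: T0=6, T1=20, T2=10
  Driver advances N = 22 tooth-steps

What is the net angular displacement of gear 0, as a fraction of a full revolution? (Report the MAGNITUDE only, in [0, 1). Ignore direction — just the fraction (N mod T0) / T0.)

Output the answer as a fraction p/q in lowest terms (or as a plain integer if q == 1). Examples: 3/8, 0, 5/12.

Answer: 2/3

Derivation:
Chain of 3 gears, tooth counts: [6, 20, 10]
  gear 0: T0=6, direction=positive, advance = 22 mod 6 = 4 teeth = 4/6 turn
  gear 1: T1=20, direction=negative, advance = 22 mod 20 = 2 teeth = 2/20 turn
  gear 2: T2=10, direction=positive, advance = 22 mod 10 = 2 teeth = 2/10 turn
Gear 0: 22 mod 6 = 4
Fraction = 4 / 6 = 2/3 (gcd(4,6)=2) = 2/3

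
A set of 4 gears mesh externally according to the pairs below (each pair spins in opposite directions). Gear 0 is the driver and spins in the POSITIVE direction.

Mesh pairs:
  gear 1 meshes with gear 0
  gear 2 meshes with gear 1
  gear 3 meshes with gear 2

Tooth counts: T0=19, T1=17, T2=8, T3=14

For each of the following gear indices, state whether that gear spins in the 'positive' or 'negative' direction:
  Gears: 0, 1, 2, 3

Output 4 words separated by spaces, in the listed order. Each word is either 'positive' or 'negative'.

Answer: positive negative positive negative

Derivation:
Gear 0 (driver): positive (depth 0)
  gear 1: meshes with gear 0 -> depth 1 -> negative (opposite of gear 0)
  gear 2: meshes with gear 1 -> depth 2 -> positive (opposite of gear 1)
  gear 3: meshes with gear 2 -> depth 3 -> negative (opposite of gear 2)
Queried indices 0, 1, 2, 3 -> positive, negative, positive, negative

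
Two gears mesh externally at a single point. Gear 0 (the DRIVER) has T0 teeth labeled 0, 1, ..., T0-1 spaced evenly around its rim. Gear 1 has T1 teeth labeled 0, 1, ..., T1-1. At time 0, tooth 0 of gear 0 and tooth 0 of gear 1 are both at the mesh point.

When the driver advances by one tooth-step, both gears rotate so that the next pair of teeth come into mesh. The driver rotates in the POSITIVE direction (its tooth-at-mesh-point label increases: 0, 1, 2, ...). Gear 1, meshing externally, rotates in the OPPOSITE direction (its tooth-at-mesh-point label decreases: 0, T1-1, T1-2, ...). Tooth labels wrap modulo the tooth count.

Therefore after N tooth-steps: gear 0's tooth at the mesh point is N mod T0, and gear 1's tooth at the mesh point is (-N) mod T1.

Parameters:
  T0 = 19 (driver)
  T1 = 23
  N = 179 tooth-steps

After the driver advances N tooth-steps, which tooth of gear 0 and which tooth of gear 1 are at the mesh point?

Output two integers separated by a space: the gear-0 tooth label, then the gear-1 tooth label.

Answer: 8 5

Derivation:
Gear 0 (driver, T0=19): tooth at mesh = N mod T0
  179 = 9 * 19 + 8, so 179 mod 19 = 8
  gear 0 tooth = 8
Gear 1 (driven, T1=23): tooth at mesh = (-N) mod T1
  179 = 7 * 23 + 18, so 179 mod 23 = 18
  (-179) mod 23 = (-18) mod 23 = 23 - 18 = 5
Mesh after 179 steps: gear-0 tooth 8 meets gear-1 tooth 5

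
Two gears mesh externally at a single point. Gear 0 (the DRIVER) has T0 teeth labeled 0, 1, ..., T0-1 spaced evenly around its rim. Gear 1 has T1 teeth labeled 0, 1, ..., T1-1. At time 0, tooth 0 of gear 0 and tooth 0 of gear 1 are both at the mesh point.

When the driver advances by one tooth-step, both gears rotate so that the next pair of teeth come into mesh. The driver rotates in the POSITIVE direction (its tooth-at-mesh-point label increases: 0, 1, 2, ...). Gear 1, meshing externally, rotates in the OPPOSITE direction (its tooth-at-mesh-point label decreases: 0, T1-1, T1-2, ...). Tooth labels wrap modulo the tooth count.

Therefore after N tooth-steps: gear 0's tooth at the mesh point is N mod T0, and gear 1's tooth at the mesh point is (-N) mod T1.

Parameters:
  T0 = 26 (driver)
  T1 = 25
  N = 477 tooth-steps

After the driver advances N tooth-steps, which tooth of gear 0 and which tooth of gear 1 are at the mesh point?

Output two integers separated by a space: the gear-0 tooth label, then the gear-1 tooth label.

Gear 0 (driver, T0=26): tooth at mesh = N mod T0
  477 = 18 * 26 + 9, so 477 mod 26 = 9
  gear 0 tooth = 9
Gear 1 (driven, T1=25): tooth at mesh = (-N) mod T1
  477 = 19 * 25 + 2, so 477 mod 25 = 2
  (-477) mod 25 = (-2) mod 25 = 25 - 2 = 23
Mesh after 477 steps: gear-0 tooth 9 meets gear-1 tooth 23

Answer: 9 23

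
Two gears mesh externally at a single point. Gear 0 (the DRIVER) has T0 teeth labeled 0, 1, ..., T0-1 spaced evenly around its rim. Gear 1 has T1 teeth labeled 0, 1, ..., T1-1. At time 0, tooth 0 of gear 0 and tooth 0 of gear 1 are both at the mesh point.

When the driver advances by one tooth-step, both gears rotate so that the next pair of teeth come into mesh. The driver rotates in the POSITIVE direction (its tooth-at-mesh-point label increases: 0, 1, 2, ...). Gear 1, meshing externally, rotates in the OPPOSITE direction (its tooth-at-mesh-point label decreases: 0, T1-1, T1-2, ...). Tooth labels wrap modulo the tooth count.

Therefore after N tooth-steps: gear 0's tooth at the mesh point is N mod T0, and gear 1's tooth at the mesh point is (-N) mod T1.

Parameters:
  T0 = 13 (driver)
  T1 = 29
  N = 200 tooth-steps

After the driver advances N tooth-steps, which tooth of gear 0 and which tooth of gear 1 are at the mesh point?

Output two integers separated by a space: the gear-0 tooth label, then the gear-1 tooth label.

Gear 0 (driver, T0=13): tooth at mesh = N mod T0
  200 = 15 * 13 + 5, so 200 mod 13 = 5
  gear 0 tooth = 5
Gear 1 (driven, T1=29): tooth at mesh = (-N) mod T1
  200 = 6 * 29 + 26, so 200 mod 29 = 26
  (-200) mod 29 = (-26) mod 29 = 29 - 26 = 3
Mesh after 200 steps: gear-0 tooth 5 meets gear-1 tooth 3

Answer: 5 3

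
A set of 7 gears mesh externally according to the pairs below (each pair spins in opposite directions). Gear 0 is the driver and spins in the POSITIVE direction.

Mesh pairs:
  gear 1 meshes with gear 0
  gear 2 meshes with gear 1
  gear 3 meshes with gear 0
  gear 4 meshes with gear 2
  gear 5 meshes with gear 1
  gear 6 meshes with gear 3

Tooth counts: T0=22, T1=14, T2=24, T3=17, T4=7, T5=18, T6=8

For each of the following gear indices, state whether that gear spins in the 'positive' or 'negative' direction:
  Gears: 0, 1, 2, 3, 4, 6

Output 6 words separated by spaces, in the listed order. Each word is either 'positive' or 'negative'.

Answer: positive negative positive negative negative positive

Derivation:
Gear 0 (driver): positive (depth 0)
  gear 1: meshes with gear 0 -> depth 1 -> negative (opposite of gear 0)
  gear 2: meshes with gear 1 -> depth 2 -> positive (opposite of gear 1)
  gear 3: meshes with gear 0 -> depth 1 -> negative (opposite of gear 0)
  gear 4: meshes with gear 2 -> depth 3 -> negative (opposite of gear 2)
  gear 5: meshes with gear 1 -> depth 2 -> positive (opposite of gear 1)
  gear 6: meshes with gear 3 -> depth 2 -> positive (opposite of gear 3)
Queried indices 0, 1, 2, 3, 4, 6 -> positive, negative, positive, negative, negative, positive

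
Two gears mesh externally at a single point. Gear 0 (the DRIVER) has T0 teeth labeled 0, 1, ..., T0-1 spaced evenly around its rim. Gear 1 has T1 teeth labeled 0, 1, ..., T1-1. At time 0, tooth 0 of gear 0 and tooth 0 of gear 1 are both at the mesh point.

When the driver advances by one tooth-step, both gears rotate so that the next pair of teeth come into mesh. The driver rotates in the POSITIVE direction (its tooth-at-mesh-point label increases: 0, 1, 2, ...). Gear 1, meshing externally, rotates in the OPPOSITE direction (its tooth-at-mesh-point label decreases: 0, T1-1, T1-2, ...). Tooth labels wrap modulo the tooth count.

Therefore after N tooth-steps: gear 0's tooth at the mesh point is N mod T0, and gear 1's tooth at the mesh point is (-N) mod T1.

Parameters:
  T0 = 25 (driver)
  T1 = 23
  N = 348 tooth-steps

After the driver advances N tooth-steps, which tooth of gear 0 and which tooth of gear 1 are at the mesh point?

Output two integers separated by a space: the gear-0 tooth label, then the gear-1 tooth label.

Gear 0 (driver, T0=25): tooth at mesh = N mod T0
  348 = 13 * 25 + 23, so 348 mod 25 = 23
  gear 0 tooth = 23
Gear 1 (driven, T1=23): tooth at mesh = (-N) mod T1
  348 = 15 * 23 + 3, so 348 mod 23 = 3
  (-348) mod 23 = (-3) mod 23 = 23 - 3 = 20
Mesh after 348 steps: gear-0 tooth 23 meets gear-1 tooth 20

Answer: 23 20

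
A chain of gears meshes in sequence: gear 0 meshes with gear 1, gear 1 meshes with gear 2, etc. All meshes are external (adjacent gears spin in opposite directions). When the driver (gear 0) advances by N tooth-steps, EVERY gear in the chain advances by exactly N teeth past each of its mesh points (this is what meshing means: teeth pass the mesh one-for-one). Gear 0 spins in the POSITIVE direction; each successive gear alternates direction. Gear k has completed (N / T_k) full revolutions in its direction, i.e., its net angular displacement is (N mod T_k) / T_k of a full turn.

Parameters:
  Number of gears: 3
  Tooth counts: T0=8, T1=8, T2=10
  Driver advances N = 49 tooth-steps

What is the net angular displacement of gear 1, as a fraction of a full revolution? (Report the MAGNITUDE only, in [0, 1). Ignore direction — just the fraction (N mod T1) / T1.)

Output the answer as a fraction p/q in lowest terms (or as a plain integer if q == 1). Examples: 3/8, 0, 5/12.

Chain of 3 gears, tooth counts: [8, 8, 10]
  gear 0: T0=8, direction=positive, advance = 49 mod 8 = 1 teeth = 1/8 turn
  gear 1: T1=8, direction=negative, advance = 49 mod 8 = 1 teeth = 1/8 turn
  gear 2: T2=10, direction=positive, advance = 49 mod 10 = 9 teeth = 9/10 turn
Gear 1: 49 mod 8 = 1
Fraction = 1 / 8 = 1/8 (gcd(1,8)=1) = 1/8

Answer: 1/8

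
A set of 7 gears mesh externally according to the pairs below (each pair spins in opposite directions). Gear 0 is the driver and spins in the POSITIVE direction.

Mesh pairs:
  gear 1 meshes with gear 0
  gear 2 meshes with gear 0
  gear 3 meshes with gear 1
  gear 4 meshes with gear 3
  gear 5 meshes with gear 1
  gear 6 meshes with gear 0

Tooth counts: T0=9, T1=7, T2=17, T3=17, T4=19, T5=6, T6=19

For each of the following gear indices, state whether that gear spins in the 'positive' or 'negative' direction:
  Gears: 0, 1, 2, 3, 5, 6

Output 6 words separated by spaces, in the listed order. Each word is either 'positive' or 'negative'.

Answer: positive negative negative positive positive negative

Derivation:
Gear 0 (driver): positive (depth 0)
  gear 1: meshes with gear 0 -> depth 1 -> negative (opposite of gear 0)
  gear 2: meshes with gear 0 -> depth 1 -> negative (opposite of gear 0)
  gear 3: meshes with gear 1 -> depth 2 -> positive (opposite of gear 1)
  gear 4: meshes with gear 3 -> depth 3 -> negative (opposite of gear 3)
  gear 5: meshes with gear 1 -> depth 2 -> positive (opposite of gear 1)
  gear 6: meshes with gear 0 -> depth 1 -> negative (opposite of gear 0)
Queried indices 0, 1, 2, 3, 5, 6 -> positive, negative, negative, positive, positive, negative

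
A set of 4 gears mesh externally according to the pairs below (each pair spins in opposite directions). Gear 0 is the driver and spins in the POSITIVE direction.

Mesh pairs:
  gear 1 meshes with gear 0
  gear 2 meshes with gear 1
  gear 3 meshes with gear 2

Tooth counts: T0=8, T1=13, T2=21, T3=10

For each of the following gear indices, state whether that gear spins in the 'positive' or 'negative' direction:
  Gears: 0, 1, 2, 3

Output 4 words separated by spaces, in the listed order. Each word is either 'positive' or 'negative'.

Gear 0 (driver): positive (depth 0)
  gear 1: meshes with gear 0 -> depth 1 -> negative (opposite of gear 0)
  gear 2: meshes with gear 1 -> depth 2 -> positive (opposite of gear 1)
  gear 3: meshes with gear 2 -> depth 3 -> negative (opposite of gear 2)
Queried indices 0, 1, 2, 3 -> positive, negative, positive, negative

Answer: positive negative positive negative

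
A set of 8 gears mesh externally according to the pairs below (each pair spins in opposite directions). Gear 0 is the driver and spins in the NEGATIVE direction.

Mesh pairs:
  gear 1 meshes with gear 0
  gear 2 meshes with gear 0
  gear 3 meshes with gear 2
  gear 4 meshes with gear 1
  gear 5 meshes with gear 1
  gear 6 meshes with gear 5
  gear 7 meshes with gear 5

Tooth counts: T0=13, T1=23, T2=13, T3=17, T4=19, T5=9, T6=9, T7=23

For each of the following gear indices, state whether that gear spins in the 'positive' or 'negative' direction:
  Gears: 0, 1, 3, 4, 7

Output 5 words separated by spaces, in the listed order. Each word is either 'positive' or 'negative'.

Answer: negative positive negative negative positive

Derivation:
Gear 0 (driver): negative (depth 0)
  gear 1: meshes with gear 0 -> depth 1 -> positive (opposite of gear 0)
  gear 2: meshes with gear 0 -> depth 1 -> positive (opposite of gear 0)
  gear 3: meshes with gear 2 -> depth 2 -> negative (opposite of gear 2)
  gear 4: meshes with gear 1 -> depth 2 -> negative (opposite of gear 1)
  gear 5: meshes with gear 1 -> depth 2 -> negative (opposite of gear 1)
  gear 6: meshes with gear 5 -> depth 3 -> positive (opposite of gear 5)
  gear 7: meshes with gear 5 -> depth 3 -> positive (opposite of gear 5)
Queried indices 0, 1, 3, 4, 7 -> negative, positive, negative, negative, positive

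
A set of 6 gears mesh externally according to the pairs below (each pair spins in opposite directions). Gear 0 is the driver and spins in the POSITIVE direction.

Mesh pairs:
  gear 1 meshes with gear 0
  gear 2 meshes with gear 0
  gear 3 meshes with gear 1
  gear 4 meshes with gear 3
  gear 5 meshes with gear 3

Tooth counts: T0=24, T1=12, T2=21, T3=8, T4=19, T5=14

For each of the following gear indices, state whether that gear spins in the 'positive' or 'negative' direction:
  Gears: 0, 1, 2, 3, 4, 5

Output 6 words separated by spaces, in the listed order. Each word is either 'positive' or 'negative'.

Answer: positive negative negative positive negative negative

Derivation:
Gear 0 (driver): positive (depth 0)
  gear 1: meshes with gear 0 -> depth 1 -> negative (opposite of gear 0)
  gear 2: meshes with gear 0 -> depth 1 -> negative (opposite of gear 0)
  gear 3: meshes with gear 1 -> depth 2 -> positive (opposite of gear 1)
  gear 4: meshes with gear 3 -> depth 3 -> negative (opposite of gear 3)
  gear 5: meshes with gear 3 -> depth 3 -> negative (opposite of gear 3)
Queried indices 0, 1, 2, 3, 4, 5 -> positive, negative, negative, positive, negative, negative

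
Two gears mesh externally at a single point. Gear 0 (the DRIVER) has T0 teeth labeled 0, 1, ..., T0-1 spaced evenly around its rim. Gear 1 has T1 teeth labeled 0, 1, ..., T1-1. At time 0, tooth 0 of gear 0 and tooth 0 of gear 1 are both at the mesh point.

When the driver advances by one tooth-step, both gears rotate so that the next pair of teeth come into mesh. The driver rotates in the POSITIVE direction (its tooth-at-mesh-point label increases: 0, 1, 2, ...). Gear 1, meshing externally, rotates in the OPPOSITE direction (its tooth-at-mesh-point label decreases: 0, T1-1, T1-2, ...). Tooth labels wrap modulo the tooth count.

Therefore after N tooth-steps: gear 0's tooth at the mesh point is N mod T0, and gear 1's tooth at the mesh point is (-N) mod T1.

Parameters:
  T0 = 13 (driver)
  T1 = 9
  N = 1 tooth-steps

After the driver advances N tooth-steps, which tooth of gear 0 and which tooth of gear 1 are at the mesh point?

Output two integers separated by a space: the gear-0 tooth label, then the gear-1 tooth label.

Gear 0 (driver, T0=13): tooth at mesh = N mod T0
  1 = 0 * 13 + 1, so 1 mod 13 = 1
  gear 0 tooth = 1
Gear 1 (driven, T1=9): tooth at mesh = (-N) mod T1
  1 = 0 * 9 + 1, so 1 mod 9 = 1
  (-1) mod 9 = (-1) mod 9 = 9 - 1 = 8
Mesh after 1 steps: gear-0 tooth 1 meets gear-1 tooth 8

Answer: 1 8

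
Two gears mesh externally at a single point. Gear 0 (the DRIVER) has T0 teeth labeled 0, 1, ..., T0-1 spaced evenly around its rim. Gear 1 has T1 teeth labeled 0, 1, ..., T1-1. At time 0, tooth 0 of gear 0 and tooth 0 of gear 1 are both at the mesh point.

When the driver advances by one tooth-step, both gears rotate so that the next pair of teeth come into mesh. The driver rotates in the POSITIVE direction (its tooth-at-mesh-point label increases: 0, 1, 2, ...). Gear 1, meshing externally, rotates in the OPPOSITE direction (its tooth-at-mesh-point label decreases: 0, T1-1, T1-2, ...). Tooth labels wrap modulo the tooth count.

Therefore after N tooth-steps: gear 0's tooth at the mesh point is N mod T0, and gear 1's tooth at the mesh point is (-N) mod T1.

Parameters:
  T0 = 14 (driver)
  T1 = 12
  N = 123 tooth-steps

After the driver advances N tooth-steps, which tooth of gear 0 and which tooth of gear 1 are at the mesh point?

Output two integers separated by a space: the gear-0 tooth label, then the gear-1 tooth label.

Answer: 11 9

Derivation:
Gear 0 (driver, T0=14): tooth at mesh = N mod T0
  123 = 8 * 14 + 11, so 123 mod 14 = 11
  gear 0 tooth = 11
Gear 1 (driven, T1=12): tooth at mesh = (-N) mod T1
  123 = 10 * 12 + 3, so 123 mod 12 = 3
  (-123) mod 12 = (-3) mod 12 = 12 - 3 = 9
Mesh after 123 steps: gear-0 tooth 11 meets gear-1 tooth 9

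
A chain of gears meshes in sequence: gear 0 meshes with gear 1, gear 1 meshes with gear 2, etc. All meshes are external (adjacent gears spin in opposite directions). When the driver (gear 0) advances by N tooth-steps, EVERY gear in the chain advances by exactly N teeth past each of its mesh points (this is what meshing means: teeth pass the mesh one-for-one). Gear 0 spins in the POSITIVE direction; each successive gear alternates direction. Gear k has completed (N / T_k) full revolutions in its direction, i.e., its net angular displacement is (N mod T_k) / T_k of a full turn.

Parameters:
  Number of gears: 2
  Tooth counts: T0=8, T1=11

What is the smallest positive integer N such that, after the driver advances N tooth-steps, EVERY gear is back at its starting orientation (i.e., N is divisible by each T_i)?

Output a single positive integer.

Gear k returns to start when N is a multiple of T_k.
All gears at start simultaneously when N is a common multiple of [8, 11]; the smallest such N is lcm(8, 11).
Start: lcm = T0 = 8
Fold in T1=11: gcd(8, 11) = 1; lcm(8, 11) = 8 * 11 / 1 = 88 / 1 = 88
Full cycle length = 88

Answer: 88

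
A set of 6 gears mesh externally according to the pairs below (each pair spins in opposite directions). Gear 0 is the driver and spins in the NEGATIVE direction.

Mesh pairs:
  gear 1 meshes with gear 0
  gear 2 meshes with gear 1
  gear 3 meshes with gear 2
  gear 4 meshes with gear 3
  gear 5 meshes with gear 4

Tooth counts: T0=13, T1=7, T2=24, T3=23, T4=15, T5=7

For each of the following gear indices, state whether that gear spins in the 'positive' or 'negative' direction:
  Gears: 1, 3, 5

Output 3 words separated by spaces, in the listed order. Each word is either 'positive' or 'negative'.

Gear 0 (driver): negative (depth 0)
  gear 1: meshes with gear 0 -> depth 1 -> positive (opposite of gear 0)
  gear 2: meshes with gear 1 -> depth 2 -> negative (opposite of gear 1)
  gear 3: meshes with gear 2 -> depth 3 -> positive (opposite of gear 2)
  gear 4: meshes with gear 3 -> depth 4 -> negative (opposite of gear 3)
  gear 5: meshes with gear 4 -> depth 5 -> positive (opposite of gear 4)
Queried indices 1, 3, 5 -> positive, positive, positive

Answer: positive positive positive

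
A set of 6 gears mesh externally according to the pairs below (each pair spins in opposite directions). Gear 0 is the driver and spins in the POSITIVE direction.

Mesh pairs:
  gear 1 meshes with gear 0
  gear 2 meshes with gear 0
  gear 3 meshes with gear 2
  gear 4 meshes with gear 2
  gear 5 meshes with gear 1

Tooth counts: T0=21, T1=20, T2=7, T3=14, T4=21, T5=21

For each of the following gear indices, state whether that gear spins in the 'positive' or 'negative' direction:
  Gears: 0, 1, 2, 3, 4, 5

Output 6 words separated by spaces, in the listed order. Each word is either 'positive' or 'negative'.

Answer: positive negative negative positive positive positive

Derivation:
Gear 0 (driver): positive (depth 0)
  gear 1: meshes with gear 0 -> depth 1 -> negative (opposite of gear 0)
  gear 2: meshes with gear 0 -> depth 1 -> negative (opposite of gear 0)
  gear 3: meshes with gear 2 -> depth 2 -> positive (opposite of gear 2)
  gear 4: meshes with gear 2 -> depth 2 -> positive (opposite of gear 2)
  gear 5: meshes with gear 1 -> depth 2 -> positive (opposite of gear 1)
Queried indices 0, 1, 2, 3, 4, 5 -> positive, negative, negative, positive, positive, positive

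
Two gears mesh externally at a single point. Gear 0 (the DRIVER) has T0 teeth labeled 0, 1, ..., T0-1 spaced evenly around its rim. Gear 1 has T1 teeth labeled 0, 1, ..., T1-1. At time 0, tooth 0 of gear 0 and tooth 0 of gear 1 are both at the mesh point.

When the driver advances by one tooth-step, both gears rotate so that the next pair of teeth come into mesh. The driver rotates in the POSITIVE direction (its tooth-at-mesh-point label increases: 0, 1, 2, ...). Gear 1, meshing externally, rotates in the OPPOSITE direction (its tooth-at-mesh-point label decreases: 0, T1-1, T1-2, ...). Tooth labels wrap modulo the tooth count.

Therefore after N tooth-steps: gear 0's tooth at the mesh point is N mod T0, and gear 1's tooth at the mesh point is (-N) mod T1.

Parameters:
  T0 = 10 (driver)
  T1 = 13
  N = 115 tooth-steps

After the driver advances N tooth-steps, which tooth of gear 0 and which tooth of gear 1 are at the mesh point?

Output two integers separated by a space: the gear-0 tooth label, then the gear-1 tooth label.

Gear 0 (driver, T0=10): tooth at mesh = N mod T0
  115 = 11 * 10 + 5, so 115 mod 10 = 5
  gear 0 tooth = 5
Gear 1 (driven, T1=13): tooth at mesh = (-N) mod T1
  115 = 8 * 13 + 11, so 115 mod 13 = 11
  (-115) mod 13 = (-11) mod 13 = 13 - 11 = 2
Mesh after 115 steps: gear-0 tooth 5 meets gear-1 tooth 2

Answer: 5 2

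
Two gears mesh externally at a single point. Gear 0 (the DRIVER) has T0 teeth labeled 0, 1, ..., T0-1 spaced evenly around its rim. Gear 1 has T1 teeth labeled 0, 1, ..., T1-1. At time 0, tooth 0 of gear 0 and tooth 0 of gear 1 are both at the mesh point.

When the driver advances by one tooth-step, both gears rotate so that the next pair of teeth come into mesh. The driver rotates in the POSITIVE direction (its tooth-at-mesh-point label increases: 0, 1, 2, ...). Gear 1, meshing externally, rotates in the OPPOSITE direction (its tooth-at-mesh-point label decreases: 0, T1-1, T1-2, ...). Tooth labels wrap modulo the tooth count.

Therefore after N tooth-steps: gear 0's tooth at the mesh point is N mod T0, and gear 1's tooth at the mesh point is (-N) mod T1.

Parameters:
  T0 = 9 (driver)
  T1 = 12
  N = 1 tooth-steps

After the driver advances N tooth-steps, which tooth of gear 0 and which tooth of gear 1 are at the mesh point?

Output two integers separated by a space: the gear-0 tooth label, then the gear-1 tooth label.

Gear 0 (driver, T0=9): tooth at mesh = N mod T0
  1 = 0 * 9 + 1, so 1 mod 9 = 1
  gear 0 tooth = 1
Gear 1 (driven, T1=12): tooth at mesh = (-N) mod T1
  1 = 0 * 12 + 1, so 1 mod 12 = 1
  (-1) mod 12 = (-1) mod 12 = 12 - 1 = 11
Mesh after 1 steps: gear-0 tooth 1 meets gear-1 tooth 11

Answer: 1 11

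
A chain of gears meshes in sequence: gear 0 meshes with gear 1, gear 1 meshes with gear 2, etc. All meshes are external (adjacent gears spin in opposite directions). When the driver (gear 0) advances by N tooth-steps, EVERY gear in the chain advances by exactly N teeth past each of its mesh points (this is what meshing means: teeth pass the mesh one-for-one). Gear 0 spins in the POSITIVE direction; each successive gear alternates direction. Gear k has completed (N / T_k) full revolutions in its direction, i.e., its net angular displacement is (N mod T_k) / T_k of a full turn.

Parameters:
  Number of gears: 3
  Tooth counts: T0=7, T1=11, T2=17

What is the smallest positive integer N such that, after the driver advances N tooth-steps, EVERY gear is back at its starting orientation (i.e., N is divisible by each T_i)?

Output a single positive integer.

Answer: 1309

Derivation:
Gear k returns to start when N is a multiple of T_k.
All gears at start simultaneously when N is a common multiple of [7, 11, 17]; the smallest such N is lcm(7, 11, 17).
Start: lcm = T0 = 7
Fold in T1=11: gcd(7, 11) = 1; lcm(7, 11) = 7 * 11 / 1 = 77 / 1 = 77
Fold in T2=17: gcd(77, 17) = 1; lcm(77, 17) = 77 * 17 / 1 = 1309 / 1 = 1309
Full cycle length = 1309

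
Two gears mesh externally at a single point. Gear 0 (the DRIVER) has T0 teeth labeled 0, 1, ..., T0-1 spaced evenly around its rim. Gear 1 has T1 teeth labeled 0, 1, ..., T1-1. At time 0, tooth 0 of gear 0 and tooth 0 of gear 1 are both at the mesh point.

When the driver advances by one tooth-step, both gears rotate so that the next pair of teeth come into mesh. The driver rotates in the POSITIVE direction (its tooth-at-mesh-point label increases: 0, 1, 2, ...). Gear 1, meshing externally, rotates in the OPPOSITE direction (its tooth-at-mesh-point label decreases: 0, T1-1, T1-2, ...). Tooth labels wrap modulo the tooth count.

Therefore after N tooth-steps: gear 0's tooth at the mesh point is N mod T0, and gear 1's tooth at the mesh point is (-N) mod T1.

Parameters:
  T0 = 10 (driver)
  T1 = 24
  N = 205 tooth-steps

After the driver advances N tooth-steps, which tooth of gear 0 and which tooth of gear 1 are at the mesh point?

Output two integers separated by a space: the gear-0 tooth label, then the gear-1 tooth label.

Gear 0 (driver, T0=10): tooth at mesh = N mod T0
  205 = 20 * 10 + 5, so 205 mod 10 = 5
  gear 0 tooth = 5
Gear 1 (driven, T1=24): tooth at mesh = (-N) mod T1
  205 = 8 * 24 + 13, so 205 mod 24 = 13
  (-205) mod 24 = (-13) mod 24 = 24 - 13 = 11
Mesh after 205 steps: gear-0 tooth 5 meets gear-1 tooth 11

Answer: 5 11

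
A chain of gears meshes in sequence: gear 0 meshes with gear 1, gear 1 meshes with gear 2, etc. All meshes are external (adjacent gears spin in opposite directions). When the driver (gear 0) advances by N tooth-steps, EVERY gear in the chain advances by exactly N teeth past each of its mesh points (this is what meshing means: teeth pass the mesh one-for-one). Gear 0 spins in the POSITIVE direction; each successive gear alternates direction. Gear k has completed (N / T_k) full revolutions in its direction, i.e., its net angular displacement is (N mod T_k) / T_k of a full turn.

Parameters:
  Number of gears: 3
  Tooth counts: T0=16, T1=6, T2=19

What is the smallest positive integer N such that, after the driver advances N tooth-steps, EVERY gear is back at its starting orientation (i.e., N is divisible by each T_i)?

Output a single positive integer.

Gear k returns to start when N is a multiple of T_k.
All gears at start simultaneously when N is a common multiple of [16, 6, 19]; the smallest such N is lcm(16, 6, 19).
Start: lcm = T0 = 16
Fold in T1=6: gcd(16, 6) = 2; lcm(16, 6) = 16 * 6 / 2 = 96 / 2 = 48
Fold in T2=19: gcd(48, 19) = 1; lcm(48, 19) = 48 * 19 / 1 = 912 / 1 = 912
Full cycle length = 912

Answer: 912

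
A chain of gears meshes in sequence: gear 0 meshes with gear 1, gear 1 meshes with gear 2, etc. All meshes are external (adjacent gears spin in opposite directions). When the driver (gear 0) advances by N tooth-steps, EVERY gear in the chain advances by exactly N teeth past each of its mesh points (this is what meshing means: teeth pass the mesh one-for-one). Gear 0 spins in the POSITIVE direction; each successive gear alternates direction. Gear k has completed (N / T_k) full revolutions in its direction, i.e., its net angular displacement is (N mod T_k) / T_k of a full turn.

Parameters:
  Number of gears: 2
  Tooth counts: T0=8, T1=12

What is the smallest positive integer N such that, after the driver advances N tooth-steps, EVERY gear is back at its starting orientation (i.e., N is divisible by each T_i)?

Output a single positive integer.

Gear k returns to start when N is a multiple of T_k.
All gears at start simultaneously when N is a common multiple of [8, 12]; the smallest such N is lcm(8, 12).
Start: lcm = T0 = 8
Fold in T1=12: gcd(8, 12) = 4; lcm(8, 12) = 8 * 12 / 4 = 96 / 4 = 24
Full cycle length = 24

Answer: 24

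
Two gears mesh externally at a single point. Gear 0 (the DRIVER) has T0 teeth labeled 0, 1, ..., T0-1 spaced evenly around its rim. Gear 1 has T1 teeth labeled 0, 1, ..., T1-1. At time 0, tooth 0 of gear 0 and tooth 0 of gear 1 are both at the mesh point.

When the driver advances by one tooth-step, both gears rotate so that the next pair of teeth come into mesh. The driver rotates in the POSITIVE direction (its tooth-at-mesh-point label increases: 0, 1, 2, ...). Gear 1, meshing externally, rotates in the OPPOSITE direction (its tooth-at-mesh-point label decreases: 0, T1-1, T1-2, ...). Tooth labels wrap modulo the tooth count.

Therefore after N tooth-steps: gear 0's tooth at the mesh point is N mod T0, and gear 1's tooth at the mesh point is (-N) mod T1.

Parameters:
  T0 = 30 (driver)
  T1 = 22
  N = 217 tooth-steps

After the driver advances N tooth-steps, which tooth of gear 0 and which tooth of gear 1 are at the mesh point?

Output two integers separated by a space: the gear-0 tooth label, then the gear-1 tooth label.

Answer: 7 3

Derivation:
Gear 0 (driver, T0=30): tooth at mesh = N mod T0
  217 = 7 * 30 + 7, so 217 mod 30 = 7
  gear 0 tooth = 7
Gear 1 (driven, T1=22): tooth at mesh = (-N) mod T1
  217 = 9 * 22 + 19, so 217 mod 22 = 19
  (-217) mod 22 = (-19) mod 22 = 22 - 19 = 3
Mesh after 217 steps: gear-0 tooth 7 meets gear-1 tooth 3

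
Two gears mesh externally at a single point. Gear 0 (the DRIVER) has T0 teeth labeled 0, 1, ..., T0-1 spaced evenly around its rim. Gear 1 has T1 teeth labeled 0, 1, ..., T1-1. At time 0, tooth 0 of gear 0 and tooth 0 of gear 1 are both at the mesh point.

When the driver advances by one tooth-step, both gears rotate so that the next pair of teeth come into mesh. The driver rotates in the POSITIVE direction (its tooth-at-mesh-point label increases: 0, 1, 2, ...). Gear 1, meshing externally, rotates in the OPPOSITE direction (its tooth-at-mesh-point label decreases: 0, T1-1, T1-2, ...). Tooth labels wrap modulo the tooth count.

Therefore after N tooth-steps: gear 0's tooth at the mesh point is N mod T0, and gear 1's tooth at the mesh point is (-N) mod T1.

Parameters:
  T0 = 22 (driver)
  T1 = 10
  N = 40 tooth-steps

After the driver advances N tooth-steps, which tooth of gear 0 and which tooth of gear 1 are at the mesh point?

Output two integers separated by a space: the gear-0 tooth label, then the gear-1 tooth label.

Answer: 18 0

Derivation:
Gear 0 (driver, T0=22): tooth at mesh = N mod T0
  40 = 1 * 22 + 18, so 40 mod 22 = 18
  gear 0 tooth = 18
Gear 1 (driven, T1=10): tooth at mesh = (-N) mod T1
  40 = 4 * 10 + 0, so 40 mod 10 = 0
  (-40) mod 10 = 0
Mesh after 40 steps: gear-0 tooth 18 meets gear-1 tooth 0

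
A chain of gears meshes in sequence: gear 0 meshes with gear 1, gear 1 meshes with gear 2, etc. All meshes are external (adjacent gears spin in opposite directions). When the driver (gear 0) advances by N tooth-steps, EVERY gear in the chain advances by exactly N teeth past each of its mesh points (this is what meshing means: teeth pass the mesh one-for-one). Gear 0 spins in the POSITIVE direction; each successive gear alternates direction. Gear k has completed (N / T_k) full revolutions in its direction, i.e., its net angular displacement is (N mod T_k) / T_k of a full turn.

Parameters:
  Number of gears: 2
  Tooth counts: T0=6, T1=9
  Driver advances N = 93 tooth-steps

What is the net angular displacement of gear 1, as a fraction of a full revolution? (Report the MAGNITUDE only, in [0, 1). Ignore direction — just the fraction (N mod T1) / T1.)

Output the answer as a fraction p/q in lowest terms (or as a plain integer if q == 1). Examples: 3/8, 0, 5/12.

Chain of 2 gears, tooth counts: [6, 9]
  gear 0: T0=6, direction=positive, advance = 93 mod 6 = 3 teeth = 3/6 turn
  gear 1: T1=9, direction=negative, advance = 93 mod 9 = 3 teeth = 3/9 turn
Gear 1: 93 mod 9 = 3
Fraction = 3 / 9 = 1/3 (gcd(3,9)=3) = 1/3

Answer: 1/3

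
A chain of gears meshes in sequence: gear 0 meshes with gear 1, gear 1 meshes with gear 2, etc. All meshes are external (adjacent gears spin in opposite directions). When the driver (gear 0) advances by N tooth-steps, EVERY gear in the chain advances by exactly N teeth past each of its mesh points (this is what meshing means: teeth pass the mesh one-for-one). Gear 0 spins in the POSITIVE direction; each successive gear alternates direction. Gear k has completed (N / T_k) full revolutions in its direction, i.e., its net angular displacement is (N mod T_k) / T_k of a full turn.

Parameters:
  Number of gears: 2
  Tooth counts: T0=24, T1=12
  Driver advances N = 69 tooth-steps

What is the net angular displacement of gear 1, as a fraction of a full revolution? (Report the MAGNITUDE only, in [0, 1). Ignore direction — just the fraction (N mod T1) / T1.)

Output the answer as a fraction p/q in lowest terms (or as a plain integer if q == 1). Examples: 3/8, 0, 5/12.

Chain of 2 gears, tooth counts: [24, 12]
  gear 0: T0=24, direction=positive, advance = 69 mod 24 = 21 teeth = 21/24 turn
  gear 1: T1=12, direction=negative, advance = 69 mod 12 = 9 teeth = 9/12 turn
Gear 1: 69 mod 12 = 9
Fraction = 9 / 12 = 3/4 (gcd(9,12)=3) = 3/4

Answer: 3/4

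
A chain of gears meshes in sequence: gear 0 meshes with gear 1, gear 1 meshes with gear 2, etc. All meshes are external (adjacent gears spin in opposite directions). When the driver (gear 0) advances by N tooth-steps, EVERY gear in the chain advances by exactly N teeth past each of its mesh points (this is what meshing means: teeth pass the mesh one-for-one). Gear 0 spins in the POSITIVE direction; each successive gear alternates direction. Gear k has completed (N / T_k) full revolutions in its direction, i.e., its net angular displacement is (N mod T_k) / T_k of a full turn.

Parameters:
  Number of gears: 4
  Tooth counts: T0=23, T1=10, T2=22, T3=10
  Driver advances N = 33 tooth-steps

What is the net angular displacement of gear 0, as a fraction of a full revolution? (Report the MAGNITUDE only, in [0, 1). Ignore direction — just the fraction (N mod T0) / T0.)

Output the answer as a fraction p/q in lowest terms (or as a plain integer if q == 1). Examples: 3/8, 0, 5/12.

Chain of 4 gears, tooth counts: [23, 10, 22, 10]
  gear 0: T0=23, direction=positive, advance = 33 mod 23 = 10 teeth = 10/23 turn
  gear 1: T1=10, direction=negative, advance = 33 mod 10 = 3 teeth = 3/10 turn
  gear 2: T2=22, direction=positive, advance = 33 mod 22 = 11 teeth = 11/22 turn
  gear 3: T3=10, direction=negative, advance = 33 mod 10 = 3 teeth = 3/10 turn
Gear 0: 33 mod 23 = 10
Fraction = 10 / 23 = 10/23 (gcd(10,23)=1) = 10/23

Answer: 10/23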